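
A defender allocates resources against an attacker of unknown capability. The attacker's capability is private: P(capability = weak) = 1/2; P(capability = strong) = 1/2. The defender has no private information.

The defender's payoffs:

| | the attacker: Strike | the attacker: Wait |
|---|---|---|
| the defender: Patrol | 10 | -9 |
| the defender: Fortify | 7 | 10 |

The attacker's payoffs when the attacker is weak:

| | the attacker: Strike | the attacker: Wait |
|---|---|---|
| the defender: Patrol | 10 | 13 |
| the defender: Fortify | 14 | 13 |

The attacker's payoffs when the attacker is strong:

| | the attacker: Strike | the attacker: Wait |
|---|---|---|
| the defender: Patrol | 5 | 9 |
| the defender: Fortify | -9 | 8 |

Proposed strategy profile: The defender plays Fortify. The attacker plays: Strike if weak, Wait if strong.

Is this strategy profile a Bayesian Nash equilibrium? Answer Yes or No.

The defender plays Fortify: E[Fortify] = 1/2·(7) + 1/2·(10) = 17/2; E[Patrol] = 1/2. Best-responding. ✓
The attacker (capability weak), facing Fortify: Strike gives 14, Wait gives 13. Proposed Strike is best. ✓
The attacker (capability strong), facing Fortify: Strike gives -9, Wait gives 8. Proposed Wait is best. ✓

Yes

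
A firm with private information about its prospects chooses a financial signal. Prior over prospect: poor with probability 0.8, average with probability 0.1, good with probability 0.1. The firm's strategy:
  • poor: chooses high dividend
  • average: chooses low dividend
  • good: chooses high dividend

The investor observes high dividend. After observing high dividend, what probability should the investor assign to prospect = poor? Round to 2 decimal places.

Apply Bayes' rule using the sender's strategy as the likelihood.
P(high dividend) = 0.8·1 + 0.1·0 + 0.1·1 = 0.9
P(poor | high dividend) = (0.8·1) / 0.9 = 0.8 / 0.9 = 0.888889

0.89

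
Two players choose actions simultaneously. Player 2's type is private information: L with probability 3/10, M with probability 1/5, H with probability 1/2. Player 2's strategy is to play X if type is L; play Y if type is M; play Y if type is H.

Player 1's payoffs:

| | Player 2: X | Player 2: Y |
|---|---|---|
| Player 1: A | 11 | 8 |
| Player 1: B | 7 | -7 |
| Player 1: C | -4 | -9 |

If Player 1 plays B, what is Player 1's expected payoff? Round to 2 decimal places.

-2.80

E[B] = 3/10·7 + 1/5·(-7) + 1/2·(-7) = 21/10 + (-7/5) + (-7/2) = -14/5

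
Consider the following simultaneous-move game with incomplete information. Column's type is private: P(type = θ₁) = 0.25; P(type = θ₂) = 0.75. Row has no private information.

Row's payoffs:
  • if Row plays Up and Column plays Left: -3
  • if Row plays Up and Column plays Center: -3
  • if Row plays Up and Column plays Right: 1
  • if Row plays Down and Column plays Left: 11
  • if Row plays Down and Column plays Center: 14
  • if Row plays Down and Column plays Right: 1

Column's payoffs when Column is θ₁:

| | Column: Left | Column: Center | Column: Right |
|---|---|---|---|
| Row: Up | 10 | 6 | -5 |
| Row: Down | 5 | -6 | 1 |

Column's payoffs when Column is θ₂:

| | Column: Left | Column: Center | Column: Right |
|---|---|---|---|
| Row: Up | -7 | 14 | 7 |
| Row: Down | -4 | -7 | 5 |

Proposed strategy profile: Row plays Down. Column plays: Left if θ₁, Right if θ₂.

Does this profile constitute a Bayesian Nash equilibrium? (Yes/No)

Yes

Row plays Down: E[Down] = 0.25·(11) + 0.75·(1) = 3.5; E[Up] = 0. Best-responding. ✓
Column (type θ₁), facing Down: Left gives 5, Center gives -6, Right gives 1. Proposed Left is best. ✓
Column (type θ₂), facing Down: Left gives -4, Center gives -7, Right gives 5. Proposed Right is best. ✓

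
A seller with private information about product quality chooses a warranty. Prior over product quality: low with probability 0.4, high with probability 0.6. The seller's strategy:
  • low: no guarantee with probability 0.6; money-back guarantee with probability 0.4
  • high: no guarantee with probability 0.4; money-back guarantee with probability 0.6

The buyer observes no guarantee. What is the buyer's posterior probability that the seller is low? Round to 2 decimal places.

P(no guarantee) = 0.4·0.6 + 0.6·0.4 = 0.48
P(low | no guarantee) = (0.4·0.6) / 0.48 = 0.24 / 0.48 = 0.5

0.50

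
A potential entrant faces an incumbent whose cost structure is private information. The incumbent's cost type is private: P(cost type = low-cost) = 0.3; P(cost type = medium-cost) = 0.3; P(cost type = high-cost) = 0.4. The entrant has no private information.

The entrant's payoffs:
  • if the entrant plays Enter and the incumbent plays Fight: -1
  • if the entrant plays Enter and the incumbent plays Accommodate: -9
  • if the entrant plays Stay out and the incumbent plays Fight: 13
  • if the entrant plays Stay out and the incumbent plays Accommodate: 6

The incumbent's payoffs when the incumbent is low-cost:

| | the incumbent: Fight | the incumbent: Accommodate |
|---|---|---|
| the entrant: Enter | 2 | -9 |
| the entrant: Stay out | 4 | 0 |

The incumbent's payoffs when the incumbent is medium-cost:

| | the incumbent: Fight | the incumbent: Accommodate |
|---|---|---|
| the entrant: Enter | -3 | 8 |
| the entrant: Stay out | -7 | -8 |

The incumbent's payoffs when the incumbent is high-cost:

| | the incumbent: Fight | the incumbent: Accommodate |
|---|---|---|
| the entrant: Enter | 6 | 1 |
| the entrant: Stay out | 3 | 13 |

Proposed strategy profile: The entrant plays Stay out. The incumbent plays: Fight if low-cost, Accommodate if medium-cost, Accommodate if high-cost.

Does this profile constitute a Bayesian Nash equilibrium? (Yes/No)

No

The entrant plays Stay out: E[Stay out] = 0.3·(13) + 0.3·(6) + 0.4·(6) = 8.1; E[Enter] = -6.6. Best-responding. ✓
The incumbent (cost type low-cost), facing Stay out: Fight gives 4, Accommodate gives 0. Proposed Fight is best. ✓
The incumbent (cost type medium-cost), facing Stay out: Fight gives -7, Accommodate gives -8. Proposed Accommodate is not best — profitable deviation exists. ✗
The incumbent (cost type high-cost), facing Stay out: Fight gives 3, Accommodate gives 13. Proposed Accommodate is best. ✓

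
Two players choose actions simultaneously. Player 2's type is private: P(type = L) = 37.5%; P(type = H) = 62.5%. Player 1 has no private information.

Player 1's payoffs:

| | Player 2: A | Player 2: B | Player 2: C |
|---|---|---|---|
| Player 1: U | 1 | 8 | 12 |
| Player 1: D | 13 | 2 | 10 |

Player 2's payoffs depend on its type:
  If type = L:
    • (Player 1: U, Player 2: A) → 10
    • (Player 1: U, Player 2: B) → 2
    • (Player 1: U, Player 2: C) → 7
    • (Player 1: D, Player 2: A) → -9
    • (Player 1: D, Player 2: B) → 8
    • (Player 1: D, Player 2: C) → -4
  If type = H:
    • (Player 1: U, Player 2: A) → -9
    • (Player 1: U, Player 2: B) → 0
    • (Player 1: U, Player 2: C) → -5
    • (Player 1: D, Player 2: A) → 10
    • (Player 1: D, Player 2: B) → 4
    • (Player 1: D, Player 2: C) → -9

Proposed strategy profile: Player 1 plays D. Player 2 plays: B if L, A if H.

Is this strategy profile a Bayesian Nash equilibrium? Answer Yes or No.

Player 1 plays D: E[D] = 0.375·(2) + 0.625·(13) = 8.875; E[U] = 3.625. Best-responding. ✓
Player 2 (type L), facing D: A gives -9, B gives 8, C gives -4. Proposed B is best. ✓
Player 2 (type H), facing D: A gives 10, B gives 4, C gives -9. Proposed A is best. ✓

Yes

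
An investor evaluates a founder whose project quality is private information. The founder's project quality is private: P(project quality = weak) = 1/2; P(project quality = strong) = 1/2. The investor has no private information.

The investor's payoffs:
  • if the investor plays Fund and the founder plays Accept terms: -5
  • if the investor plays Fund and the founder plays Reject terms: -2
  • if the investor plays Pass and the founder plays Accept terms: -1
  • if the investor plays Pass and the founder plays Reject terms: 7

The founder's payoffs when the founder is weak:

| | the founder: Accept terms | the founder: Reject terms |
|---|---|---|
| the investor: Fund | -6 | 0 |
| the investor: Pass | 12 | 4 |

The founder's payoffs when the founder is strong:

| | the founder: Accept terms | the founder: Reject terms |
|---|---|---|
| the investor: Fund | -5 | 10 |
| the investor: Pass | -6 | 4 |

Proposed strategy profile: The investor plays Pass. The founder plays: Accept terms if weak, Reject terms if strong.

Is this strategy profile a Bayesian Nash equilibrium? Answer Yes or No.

Yes

The investor plays Pass: E[Pass] = 1/2·(-1) + 1/2·(7) = 3; E[Fund] = -7/2. Best-responding. ✓
The founder (project quality weak), facing Pass: Accept terms gives 12, Reject terms gives 4. Proposed Accept terms is best. ✓
The founder (project quality strong), facing Pass: Accept terms gives -6, Reject terms gives 4. Proposed Reject terms is best. ✓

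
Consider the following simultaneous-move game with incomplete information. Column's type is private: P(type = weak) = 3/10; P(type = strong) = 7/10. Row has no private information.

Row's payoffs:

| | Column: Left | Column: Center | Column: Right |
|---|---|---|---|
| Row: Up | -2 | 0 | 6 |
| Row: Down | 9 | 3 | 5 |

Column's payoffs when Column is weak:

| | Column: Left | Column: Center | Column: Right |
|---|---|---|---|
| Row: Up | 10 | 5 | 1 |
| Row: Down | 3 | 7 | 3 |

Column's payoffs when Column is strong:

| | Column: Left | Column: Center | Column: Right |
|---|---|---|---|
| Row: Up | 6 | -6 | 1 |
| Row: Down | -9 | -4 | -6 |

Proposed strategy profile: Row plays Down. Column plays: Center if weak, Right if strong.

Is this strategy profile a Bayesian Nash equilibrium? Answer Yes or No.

Row plays Down: E[Down] = 3/10·(3) + 7/10·(5) = 22/5; E[Up] = 21/5. Best-responding. ✓
Column (type weak), facing Down: Left gives 3, Center gives 7, Right gives 3. Proposed Center is best. ✓
Column (type strong), facing Down: Left gives -9, Center gives -4, Right gives -6. Proposed Right is not best — profitable deviation exists. ✗

No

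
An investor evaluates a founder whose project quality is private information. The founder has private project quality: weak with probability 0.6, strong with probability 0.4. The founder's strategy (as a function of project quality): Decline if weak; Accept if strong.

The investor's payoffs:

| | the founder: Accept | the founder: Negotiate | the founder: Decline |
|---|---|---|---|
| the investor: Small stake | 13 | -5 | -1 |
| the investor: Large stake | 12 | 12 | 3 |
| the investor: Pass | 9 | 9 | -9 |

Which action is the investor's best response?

Large stake

Compute the investor's expected payoff for each action, taking the expectation over the founder's type.
E[Small stake] = 0.6·(-1) + 0.4·(13) = 4.6
E[Large stake] = 0.6·(3) + 0.4·(12) = 6.6
E[Pass] = 0.6·(-9) + 0.4·(9) = -1.8
Best response: Large stake (6.6 is the largest).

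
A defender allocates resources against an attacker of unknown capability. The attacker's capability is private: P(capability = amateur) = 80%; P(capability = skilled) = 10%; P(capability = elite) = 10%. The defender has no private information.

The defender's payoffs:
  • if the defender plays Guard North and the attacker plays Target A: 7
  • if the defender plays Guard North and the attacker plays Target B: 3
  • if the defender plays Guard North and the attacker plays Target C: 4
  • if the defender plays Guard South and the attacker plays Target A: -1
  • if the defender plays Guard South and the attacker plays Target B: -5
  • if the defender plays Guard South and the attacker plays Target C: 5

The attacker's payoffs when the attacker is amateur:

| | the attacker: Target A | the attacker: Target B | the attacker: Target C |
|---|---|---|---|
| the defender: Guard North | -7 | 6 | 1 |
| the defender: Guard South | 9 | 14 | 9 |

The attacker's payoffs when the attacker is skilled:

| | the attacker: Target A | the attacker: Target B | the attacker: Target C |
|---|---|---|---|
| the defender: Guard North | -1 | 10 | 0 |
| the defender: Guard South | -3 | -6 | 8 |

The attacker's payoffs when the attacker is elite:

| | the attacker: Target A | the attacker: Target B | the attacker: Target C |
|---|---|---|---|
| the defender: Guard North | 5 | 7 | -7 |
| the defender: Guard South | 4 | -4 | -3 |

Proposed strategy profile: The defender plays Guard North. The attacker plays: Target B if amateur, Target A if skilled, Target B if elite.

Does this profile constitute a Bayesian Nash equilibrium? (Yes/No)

No

A profile is a BNE iff every type of every player is best-responding given beliefs about the other side.
The defender plays Guard North: E[Guard North] = 0.8·(3) + 0.1·(7) + 0.1·(3) = 3.4; E[Guard South] = -4.6. Best-responding. ✓
The attacker (capability amateur), facing Guard North: Target A gives -7, Target B gives 6, Target C gives 1. Proposed Target B is best. ✓
The attacker (capability skilled), facing Guard North: Target A gives -1, Target B gives 10, Target C gives 0. Proposed Target A is not best — profitable deviation exists. ✗
The attacker (capability elite), facing Guard North: Target A gives 5, Target B gives 7, Target C gives -7. Proposed Target B is best. ✓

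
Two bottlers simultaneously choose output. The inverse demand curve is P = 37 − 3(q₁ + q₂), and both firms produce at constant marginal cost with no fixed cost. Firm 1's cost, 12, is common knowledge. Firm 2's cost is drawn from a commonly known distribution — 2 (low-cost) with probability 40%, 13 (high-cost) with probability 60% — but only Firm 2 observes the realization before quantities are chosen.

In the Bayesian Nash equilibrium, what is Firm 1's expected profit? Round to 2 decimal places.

Firm 2 with cost c maximizes (37 − 3(q₁+q₂) − c)·q₂, giving q₂(c) = (37 − c − 3q₁)/6.
E[c₂] = 0.4·2 + 0.6·13 = 8.6
Firm 1's FOC against E[q₂] yields q₁ = (37 − 2·12 + E[c₂])/9 = (37 − 24 + 8.6)/9 = 2.4.
E[P] = 37 − 3·(q₁ + E[q₂]) = 19.2; Firm 1's expected profit = (E[P] − 12)·q₁ = (19.2 − 12)·2.4 = 17.28.

17.28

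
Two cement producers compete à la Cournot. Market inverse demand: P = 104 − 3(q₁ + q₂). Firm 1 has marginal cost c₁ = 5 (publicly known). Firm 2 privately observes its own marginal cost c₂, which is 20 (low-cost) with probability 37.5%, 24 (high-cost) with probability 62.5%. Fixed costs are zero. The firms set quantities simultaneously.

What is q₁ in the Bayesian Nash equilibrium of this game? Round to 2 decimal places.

12.94

Each type of Firm 2 best-responds to q₁; Firm 1 best-responds to the expected q₂ over Firm 2's types.
Firm 2 with cost c maximizes (104 − 3(q₁+q₂) − c)·q₂, giving q₂(c) = (104 − c − 3q₁)/6.
E[c₂] = 0.375·20 + 0.625·24 = 22.5
Firm 1's FOC against E[q₂] yields q₁ = (104 − 2·5 + E[c₂])/9 = (104 − 10 + 22.5)/9 = 12.9444.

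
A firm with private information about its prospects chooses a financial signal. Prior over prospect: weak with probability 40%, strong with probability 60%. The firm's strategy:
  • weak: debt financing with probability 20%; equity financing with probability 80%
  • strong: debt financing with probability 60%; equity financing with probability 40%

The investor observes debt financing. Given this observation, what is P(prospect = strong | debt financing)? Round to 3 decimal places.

0.818

P(debt financing) = 0.4·0.2 + 0.6·0.6 = 0.44
P(strong | debt financing) = (0.6·0.6) / 0.44 = 0.36 / 0.44 = 0.818182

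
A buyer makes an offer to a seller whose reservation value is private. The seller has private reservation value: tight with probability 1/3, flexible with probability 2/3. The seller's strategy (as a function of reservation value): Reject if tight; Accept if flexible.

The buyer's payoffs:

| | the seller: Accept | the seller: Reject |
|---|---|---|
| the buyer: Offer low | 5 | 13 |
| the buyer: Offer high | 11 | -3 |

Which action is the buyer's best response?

Offer low

Compute the buyer's expected payoff for each action, taking the expectation over the seller's type.
E[Offer low] = 1/3·(13) + 2/3·(5) = 23/3
E[Offer high] = 1/3·(-3) + 2/3·(11) = 19/3
Best response: Offer low (23/3 is the largest).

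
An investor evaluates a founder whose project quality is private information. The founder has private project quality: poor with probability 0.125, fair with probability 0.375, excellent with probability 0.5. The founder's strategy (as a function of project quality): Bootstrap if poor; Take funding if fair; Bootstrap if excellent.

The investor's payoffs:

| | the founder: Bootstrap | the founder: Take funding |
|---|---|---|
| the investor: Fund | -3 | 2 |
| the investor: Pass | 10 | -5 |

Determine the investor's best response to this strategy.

E[Fund] = 0.125·(-3) + 0.375·(2) + 0.5·(-3) = -1.125
E[Pass] = 0.125·(10) + 0.375·(-5) + 0.5·(10) = 4.375
Best response: Pass (4.375 is the largest).

Pass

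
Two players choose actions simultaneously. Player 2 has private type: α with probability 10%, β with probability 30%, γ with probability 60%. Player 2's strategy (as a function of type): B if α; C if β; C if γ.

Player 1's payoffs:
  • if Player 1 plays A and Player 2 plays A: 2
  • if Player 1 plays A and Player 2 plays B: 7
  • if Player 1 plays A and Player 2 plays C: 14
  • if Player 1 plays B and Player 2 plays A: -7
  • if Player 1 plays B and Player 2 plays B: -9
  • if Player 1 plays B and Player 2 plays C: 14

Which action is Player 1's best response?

A

Compute Player 1's expected payoff for each action, taking the expectation over Player 2's type.
E[A] = 0.1·(7) + 0.3·(14) + 0.6·(14) = 13.3
E[B] = 0.1·(-9) + 0.3·(14) + 0.6·(14) = 11.7
Best response: A (13.3 is the largest).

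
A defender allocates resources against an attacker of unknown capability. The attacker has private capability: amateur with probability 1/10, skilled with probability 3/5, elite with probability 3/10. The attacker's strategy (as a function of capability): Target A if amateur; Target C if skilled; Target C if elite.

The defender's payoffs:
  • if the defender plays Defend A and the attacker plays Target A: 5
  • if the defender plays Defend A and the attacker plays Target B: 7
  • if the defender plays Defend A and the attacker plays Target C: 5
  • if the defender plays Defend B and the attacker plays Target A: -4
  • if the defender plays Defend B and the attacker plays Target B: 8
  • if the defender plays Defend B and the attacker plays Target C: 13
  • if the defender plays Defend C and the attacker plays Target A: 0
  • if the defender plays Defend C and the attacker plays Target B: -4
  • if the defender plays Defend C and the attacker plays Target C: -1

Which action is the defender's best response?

E[Defend A] = 1/10·(5) + 3/5·(5) + 3/10·(5) = 5
E[Defend B] = 1/10·(-4) + 3/5·(13) + 3/10·(13) = 113/10
E[Defend C] = 1/10·(0) + 3/5·(-1) + 3/10·(-1) = -9/10
Best response: Defend B (113/10 is the largest).

Defend B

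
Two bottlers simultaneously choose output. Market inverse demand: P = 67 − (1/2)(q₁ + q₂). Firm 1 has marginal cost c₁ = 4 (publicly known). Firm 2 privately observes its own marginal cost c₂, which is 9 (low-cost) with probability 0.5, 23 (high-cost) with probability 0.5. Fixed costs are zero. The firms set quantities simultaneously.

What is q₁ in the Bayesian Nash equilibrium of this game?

50

Firm 2 with cost c maximizes (67 − (1/2)(q₁+q₂) − c)·q₂, giving q₂(c) = (67 − c − (1/2)q₁).
E[c₂] = 0.5·9 + 0.5·23 = 16
Firm 1's FOC against E[q₂] yields q₁ = (67 − 2·4 + E[c₂])/(3/2) = (67 − 8 + 16)/(3/2) = 50.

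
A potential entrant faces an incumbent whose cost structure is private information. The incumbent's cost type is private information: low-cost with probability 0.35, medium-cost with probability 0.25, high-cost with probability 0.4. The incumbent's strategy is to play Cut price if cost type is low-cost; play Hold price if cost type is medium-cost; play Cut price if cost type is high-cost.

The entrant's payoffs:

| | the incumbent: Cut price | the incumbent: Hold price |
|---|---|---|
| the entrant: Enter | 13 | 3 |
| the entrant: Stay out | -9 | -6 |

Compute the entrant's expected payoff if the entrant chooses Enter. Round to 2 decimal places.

E[Enter] = 0.35·13 + 0.25·3 + 0.4·13 = 4.55 + 0.75 + 5.2 = 10.5

10.50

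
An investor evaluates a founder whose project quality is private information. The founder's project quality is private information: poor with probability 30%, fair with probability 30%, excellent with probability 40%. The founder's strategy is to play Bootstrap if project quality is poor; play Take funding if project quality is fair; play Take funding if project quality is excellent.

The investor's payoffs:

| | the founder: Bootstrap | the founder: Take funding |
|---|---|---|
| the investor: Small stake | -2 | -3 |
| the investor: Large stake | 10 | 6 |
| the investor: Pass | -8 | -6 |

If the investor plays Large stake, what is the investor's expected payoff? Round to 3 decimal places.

Take the expectation over the founder's project quality, weighting each type's action by its prior probability.
E[Large stake] = 0.3·10 + 0.3·6 + 0.4·6 = 3 + 1.8 + 2.4 = 7.2

7.200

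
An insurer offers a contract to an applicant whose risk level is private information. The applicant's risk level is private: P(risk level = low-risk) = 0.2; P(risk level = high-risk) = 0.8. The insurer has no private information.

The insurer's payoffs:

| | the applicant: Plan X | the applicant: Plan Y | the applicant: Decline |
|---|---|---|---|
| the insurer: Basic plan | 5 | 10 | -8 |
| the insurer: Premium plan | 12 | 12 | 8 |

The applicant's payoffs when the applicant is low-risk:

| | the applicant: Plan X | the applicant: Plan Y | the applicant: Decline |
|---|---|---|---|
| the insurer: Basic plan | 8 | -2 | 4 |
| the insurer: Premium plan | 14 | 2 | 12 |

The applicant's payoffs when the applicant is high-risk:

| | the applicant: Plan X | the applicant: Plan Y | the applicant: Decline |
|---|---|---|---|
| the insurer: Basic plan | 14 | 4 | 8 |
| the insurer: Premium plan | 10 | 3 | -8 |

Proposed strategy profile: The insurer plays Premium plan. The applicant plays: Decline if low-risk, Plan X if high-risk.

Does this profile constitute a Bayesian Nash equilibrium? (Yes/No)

No

A profile is a BNE iff every type of every player is best-responding given beliefs about the other side.
The insurer plays Premium plan: E[Premium plan] = 0.2·(8) + 0.8·(12) = 11.2; E[Basic plan] = 2.4. Best-responding. ✓
The applicant (risk level low-risk), facing Premium plan: Plan X gives 14, Plan Y gives 2, Decline gives 12. Proposed Decline is not best — profitable deviation exists. ✗
The applicant (risk level high-risk), facing Premium plan: Plan X gives 10, Plan Y gives 3, Decline gives -8. Proposed Plan X is best. ✓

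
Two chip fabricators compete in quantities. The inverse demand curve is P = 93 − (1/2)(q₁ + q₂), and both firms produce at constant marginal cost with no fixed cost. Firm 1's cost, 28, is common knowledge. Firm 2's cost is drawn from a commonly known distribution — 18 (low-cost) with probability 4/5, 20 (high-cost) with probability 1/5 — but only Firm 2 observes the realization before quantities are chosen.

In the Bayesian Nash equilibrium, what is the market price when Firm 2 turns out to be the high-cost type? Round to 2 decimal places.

Each type of Firm 2 best-responds to q₁; Firm 1 best-responds to the expected q₂ over Firm 2's types.
Firm 2 with cost c maximizes (93 − (1/2)(q₁+q₂) − c)·q₂, giving q₂(c) = (93 − c − (1/2)q₁).
E[c₂] = 4/5·18 + 1/5·20 = 18.4
Firm 1's FOC against E[q₂] yields q₁ = (93 − 2·28 + E[c₂])/(3/2) = (93 − 56 + 18.4)/(3/2) = 36.9333.
q₂(high-cost) = 54.5333, so P = 93 − (1/2)·(36.9333 + 54.5333) = 47.2667.

47.27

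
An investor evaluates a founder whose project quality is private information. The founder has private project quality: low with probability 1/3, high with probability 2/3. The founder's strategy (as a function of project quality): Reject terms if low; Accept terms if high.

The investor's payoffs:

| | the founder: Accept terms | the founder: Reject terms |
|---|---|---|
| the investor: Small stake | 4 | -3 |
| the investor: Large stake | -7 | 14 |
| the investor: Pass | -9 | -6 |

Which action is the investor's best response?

Compute the investor's expected payoff for each action, taking the expectation over the founder's type.
E[Small stake] = 1/3·(-3) + 2/3·(4) = 5/3
E[Large stake] = 1/3·(14) + 2/3·(-7) = 0
E[Pass] = 1/3·(-6) + 2/3·(-9) = -8
Best response: Small stake (5/3 is the largest).

Small stake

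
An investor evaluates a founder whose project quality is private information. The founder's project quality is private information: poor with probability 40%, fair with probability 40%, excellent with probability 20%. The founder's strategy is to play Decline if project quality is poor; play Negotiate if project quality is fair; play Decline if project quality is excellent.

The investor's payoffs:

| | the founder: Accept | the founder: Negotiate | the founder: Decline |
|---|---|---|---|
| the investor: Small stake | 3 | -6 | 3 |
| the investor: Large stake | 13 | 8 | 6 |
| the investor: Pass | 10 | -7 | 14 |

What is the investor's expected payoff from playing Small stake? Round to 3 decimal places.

E[Small stake] = 0.4·3 + 0.4·(-6) + 0.2·3 = 1.2 + (-2.4) + 0.6 = -0.6

-0.600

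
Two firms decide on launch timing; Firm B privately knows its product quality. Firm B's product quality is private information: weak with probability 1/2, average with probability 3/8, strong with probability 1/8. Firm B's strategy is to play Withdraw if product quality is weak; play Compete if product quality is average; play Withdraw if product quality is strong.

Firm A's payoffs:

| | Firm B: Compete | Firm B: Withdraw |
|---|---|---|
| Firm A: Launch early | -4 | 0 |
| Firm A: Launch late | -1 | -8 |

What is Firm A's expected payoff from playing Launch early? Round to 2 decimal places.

-1.50

E[Launch early] = 1/2·0 + 3/8·(-4) + 1/8·0 = 0 + (-3/2) + 0 = -3/2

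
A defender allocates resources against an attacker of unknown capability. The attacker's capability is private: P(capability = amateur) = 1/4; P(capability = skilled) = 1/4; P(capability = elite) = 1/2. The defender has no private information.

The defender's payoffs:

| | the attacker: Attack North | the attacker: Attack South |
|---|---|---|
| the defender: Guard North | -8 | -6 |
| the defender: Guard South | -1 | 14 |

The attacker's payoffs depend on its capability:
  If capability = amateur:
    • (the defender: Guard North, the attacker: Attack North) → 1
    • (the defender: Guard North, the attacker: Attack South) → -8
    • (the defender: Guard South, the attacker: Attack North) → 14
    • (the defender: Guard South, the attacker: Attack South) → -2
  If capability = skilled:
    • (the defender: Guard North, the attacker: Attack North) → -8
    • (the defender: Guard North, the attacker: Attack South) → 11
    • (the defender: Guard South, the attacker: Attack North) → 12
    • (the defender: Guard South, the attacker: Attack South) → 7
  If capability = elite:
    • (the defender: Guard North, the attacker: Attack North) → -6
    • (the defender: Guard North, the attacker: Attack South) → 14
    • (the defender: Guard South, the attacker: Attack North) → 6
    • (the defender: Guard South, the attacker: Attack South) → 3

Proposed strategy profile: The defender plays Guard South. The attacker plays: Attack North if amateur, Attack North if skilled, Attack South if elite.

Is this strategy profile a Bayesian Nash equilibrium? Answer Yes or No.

A profile is a BNE iff every type of every player is best-responding given beliefs about the other side.
The defender plays Guard South: E[Guard South] = 1/4·(-1) + 1/4·(-1) + 1/2·(14) = 13/2; E[Guard North] = -7. Best-responding. ✓
The attacker (capability amateur), facing Guard South: Attack North gives 14, Attack South gives -2. Proposed Attack North is best. ✓
The attacker (capability skilled), facing Guard South: Attack North gives 12, Attack South gives 7. Proposed Attack North is best. ✓
The attacker (capability elite), facing Guard South: Attack North gives 6, Attack South gives 3. Proposed Attack South is not best — profitable deviation exists. ✗

No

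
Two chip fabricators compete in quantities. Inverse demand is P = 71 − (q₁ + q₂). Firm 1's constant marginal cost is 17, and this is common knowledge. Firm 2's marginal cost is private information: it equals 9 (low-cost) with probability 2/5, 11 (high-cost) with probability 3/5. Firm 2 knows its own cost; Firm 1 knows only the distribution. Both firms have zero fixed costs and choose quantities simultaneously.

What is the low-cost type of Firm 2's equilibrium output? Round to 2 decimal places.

23.13

Each type of Firm 2 best-responds to q₁; Firm 1 best-responds to the expected q₂ over Firm 2's types.
Firm 2 with cost c maximizes (71 − (q₁+q₂) − c)·q₂, giving q₂(c) = (71 − c − q₁)/2.
E[c₂] = 2/5·9 + 3/5·11 = 10.2
Firm 1's FOC against E[q₂] yields q₁ = (71 − 2·17 + E[c₂])/3 = (71 − 34 + 10.2)/3 = 15.7333.
q₂(low-cost) = (71 − 9 − 15.7333)/2 = 23.1333.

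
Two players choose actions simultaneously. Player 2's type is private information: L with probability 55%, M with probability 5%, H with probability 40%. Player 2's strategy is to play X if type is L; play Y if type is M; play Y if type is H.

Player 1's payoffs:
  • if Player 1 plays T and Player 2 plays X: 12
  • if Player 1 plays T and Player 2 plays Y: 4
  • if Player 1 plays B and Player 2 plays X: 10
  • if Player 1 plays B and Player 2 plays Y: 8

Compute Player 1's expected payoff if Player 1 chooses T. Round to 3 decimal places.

8.400

Take the expectation over Player 2's type, weighting each type's action by its prior probability.
E[T] = 0.55·12 + 0.05·4 + 0.4·4 = 6.6 + 0.2 + 1.6 = 8.4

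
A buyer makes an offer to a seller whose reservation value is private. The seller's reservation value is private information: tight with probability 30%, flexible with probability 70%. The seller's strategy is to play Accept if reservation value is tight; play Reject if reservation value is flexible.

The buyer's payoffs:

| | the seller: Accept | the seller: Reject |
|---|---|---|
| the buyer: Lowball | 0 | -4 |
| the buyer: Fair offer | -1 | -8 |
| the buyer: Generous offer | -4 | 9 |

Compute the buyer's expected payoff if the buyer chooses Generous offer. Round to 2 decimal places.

Take the expectation over the seller's reservation value, weighting each type's action by its prior probability.
E[Generous offer] = 0.3·(-4) + 0.7·9 = (-1.2) + 6.3 = 5.1

5.10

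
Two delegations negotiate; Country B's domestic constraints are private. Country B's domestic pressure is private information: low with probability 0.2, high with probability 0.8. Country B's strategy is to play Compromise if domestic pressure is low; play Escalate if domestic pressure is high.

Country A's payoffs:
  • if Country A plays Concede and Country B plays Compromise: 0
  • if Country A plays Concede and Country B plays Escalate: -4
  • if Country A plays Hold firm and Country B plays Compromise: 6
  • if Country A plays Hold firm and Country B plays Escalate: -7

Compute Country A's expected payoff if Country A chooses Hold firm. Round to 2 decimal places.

Take the expectation over Country B's domestic pressure, weighting each type's action by its prior probability.
E[Hold firm] = 0.2·6 + 0.8·(-7) = 1.2 + (-5.6) = -4.4

-4.40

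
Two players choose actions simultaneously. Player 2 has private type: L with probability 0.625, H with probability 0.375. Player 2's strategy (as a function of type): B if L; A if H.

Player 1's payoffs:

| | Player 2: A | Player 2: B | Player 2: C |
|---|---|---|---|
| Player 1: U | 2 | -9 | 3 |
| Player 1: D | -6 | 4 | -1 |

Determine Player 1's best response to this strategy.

E[U] = 0.625·(-9) + 0.375·(2) = -4.875
E[D] = 0.625·(4) + 0.375·(-6) = 0.25
Best response: D (0.25 is the largest).

D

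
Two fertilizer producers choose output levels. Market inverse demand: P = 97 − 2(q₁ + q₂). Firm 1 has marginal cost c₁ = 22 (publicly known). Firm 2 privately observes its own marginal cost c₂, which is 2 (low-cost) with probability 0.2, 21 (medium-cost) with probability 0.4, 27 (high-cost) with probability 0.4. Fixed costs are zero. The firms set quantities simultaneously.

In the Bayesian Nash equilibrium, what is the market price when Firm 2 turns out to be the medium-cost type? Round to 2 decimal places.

46.90

Each type of Firm 2 best-responds to q₁; Firm 1 best-responds to the expected q₂ over Firm 2's types.
Firm 2 with cost c maximizes (97 − 2(q₁+q₂) − c)·q₂, giving q₂(c) = (97 − c − 2q₁)/4.
E[c₂] = 0.2·2 + 0.4·21 + 0.4·27 = 19.6
Firm 1's FOC against E[q₂] yields q₁ = (97 − 2·22 + E[c₂])/6 = (97 − 44 + 19.6)/6 = 12.1.
q₂(medium-cost) = 12.95, so P = 97 − 2·(12.1 + 12.95) = 46.9.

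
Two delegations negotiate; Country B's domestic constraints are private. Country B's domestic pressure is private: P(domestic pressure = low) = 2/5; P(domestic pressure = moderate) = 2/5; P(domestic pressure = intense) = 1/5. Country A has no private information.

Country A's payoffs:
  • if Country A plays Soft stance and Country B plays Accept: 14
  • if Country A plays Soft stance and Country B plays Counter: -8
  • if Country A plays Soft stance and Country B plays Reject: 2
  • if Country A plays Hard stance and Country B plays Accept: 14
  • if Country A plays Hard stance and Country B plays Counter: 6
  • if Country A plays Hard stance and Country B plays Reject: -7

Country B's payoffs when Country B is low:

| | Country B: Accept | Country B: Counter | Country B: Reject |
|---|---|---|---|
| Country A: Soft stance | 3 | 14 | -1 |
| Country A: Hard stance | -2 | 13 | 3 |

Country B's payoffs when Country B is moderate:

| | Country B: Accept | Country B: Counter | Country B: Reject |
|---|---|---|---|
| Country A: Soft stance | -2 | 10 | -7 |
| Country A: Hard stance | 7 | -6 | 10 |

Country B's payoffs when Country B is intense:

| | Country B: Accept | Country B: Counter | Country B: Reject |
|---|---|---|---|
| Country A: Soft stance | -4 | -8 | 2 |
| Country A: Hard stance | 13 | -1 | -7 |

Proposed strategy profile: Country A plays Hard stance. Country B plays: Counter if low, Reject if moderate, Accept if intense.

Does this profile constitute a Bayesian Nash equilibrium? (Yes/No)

Yes

A profile is a BNE iff every type of every player is best-responding given beliefs about the other side.
Country A plays Hard stance: E[Hard stance] = 2/5·(6) + 2/5·(-7) + 1/5·(14) = 12/5; E[Soft stance] = 2/5. Best-responding. ✓
Country B (domestic pressure low), facing Hard stance: Accept gives -2, Counter gives 13, Reject gives 3. Proposed Counter is best. ✓
Country B (domestic pressure moderate), facing Hard stance: Accept gives 7, Counter gives -6, Reject gives 10. Proposed Reject is best. ✓
Country B (domestic pressure intense), facing Hard stance: Accept gives 13, Counter gives -1, Reject gives -7. Proposed Accept is best. ✓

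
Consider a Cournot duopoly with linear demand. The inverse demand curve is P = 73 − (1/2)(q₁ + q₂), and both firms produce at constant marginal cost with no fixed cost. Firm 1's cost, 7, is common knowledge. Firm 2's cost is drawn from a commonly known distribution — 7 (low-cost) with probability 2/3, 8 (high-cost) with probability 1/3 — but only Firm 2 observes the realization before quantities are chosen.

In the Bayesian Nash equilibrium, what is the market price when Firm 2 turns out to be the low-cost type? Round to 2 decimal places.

28.94

Firm 2 with cost c maximizes (73 − (1/2)(q₁+q₂) − c)·q₂, giving q₂(c) = (73 − c − (1/2)q₁).
E[c₂] = 2/3·7 + 1/3·8 = 7.33333
Firm 1's FOC against E[q₂] yields q₁ = (73 − 2·7 + E[c₂])/(3/2) = (73 − 14 + 7.33333)/(3/2) = 44.2222.
q₂(low-cost) = 43.8889, so P = 73 − (1/2)·(44.2222 + 43.8889) = 28.9444.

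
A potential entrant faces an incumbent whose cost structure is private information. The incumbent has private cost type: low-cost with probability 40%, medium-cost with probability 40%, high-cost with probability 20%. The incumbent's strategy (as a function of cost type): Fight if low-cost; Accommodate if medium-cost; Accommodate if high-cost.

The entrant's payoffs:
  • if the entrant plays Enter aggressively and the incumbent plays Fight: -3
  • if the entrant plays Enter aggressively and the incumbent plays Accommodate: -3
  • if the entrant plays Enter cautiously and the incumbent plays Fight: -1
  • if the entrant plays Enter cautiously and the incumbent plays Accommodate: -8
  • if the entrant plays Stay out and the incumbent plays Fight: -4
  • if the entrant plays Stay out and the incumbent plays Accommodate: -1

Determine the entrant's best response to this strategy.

E[Enter aggressively] = 0.4·(-3) + 0.4·(-3) + 0.2·(-3) = -3
E[Enter cautiously] = 0.4·(-1) + 0.4·(-8) + 0.2·(-8) = -5.2
E[Stay out] = 0.4·(-4) + 0.4·(-1) + 0.2·(-1) = -2.2
Best response: Stay out (-2.2 is the largest).

Stay out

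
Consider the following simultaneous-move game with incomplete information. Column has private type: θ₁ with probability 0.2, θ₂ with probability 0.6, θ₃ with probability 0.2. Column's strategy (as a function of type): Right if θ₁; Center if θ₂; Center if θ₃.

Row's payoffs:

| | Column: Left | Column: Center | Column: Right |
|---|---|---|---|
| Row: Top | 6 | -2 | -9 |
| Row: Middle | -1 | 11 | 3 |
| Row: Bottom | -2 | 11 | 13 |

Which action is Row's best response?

Bottom

E[Top] = 0.2·(-9) + 0.6·(-2) + 0.2·(-2) = -3.4
E[Middle] = 0.2·(3) + 0.6·(11) + 0.2·(11) = 9.4
E[Bottom] = 0.2·(13) + 0.6·(11) + 0.2·(11) = 11.4
Best response: Bottom (11.4 is the largest).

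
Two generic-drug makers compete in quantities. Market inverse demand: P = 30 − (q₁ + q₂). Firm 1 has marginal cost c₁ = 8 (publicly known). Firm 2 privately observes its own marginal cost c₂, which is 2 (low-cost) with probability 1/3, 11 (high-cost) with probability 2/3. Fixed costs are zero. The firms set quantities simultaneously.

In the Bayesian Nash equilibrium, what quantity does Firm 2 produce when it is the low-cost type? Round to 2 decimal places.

Type-c best response for Firm 2: q₂(c) = (30 − c)/2 − q₁/2.
Firm 1 maximizes expected profit; its first-order condition is 30 − 2q₁ − E[q₂] − 8 = 0.
Substituting E[q₂] and solving: E[c₂] = 8, so q₁ = (30 − 2·8 + 8)/3 = 7.33333.
q₂(low-cost) = (30 − 2 − 7.33333)/2 = 10.3333.

10.33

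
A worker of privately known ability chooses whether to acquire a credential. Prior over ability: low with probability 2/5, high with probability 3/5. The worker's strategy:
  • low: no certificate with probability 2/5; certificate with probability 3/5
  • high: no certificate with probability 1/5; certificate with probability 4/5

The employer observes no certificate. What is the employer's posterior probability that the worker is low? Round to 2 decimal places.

P(no certificate) = (2/5)·(2/5) + (3/5)·(1/5) = 7/25
P(low | no certificate) = ((2/5)·(2/5)) / (7/25) = (4/25) / (7/25) = 4/7

0.57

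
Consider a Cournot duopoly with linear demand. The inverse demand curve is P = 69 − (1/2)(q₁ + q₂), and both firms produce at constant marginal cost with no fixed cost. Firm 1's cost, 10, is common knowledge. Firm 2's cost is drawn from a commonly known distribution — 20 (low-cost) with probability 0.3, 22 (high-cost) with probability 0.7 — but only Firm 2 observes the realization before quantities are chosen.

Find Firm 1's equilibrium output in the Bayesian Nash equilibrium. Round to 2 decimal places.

46.93

Type-c best response for Firm 2: q₂(c) = (69 − c) − q₁/2.
Firm 1 maximizes expected profit; its first-order condition is 69 − q₁ − (1/2)E[q₂] − 10 = 0.
Substituting E[q₂] and solving: E[c₂] = 21.4, so q₁ = (69 − 2·10 + 21.4)/(3/2) = 46.9333.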